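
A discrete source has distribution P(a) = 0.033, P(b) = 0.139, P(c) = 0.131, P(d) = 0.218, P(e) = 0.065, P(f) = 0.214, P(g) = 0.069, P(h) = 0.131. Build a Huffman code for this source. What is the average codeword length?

Repeatedly combine the two least-probable nodes; the expected code length is the sum of the merged weights.
merge 33/1000 + 13/200 → 49/500
merge 69/1000 + 49/500 → 167/1000
merge 131/1000 + 131/1000 → 131/500
merge 139/1000 + 167/1000 → 153/500
merge 107/500 + 109/500 → 54/125
merge 131/500 + 153/500 → 71/125
merge 54/125 + 71/125 → 1
L = 49/500 + 167/1000 + 131/500 + 153/500 + 54/125 + 71/125 + 1 = 2833/1000 = 2.833 bits/symbol.

2.833 bits/symbol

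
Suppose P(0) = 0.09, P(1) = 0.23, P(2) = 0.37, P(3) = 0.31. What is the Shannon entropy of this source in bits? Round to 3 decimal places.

1.855 bits

H = −Σ pᵢ log₂ pᵢ.
−0.09·log₂(0.09) = 0.3127
−0.23·log₂(0.23) = 0.4877
−0.37·log₂(0.37) = 0.5307
−0.31·log₂(0.31) = 0.5238
Sum ≈ 1.8548 → 1.855 bits.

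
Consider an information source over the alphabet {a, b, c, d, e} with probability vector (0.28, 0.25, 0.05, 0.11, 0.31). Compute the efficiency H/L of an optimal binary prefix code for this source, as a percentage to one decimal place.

97.4%

Entropy H = −Σ p log₂ p ≈ 2.1044 bits.
Huffman merges: 1/20+11/100→4/25; 4/25+1/4→41/100; 7/25+31/100→59/100; 41/100+59/100→1. L = 54/25 ≈ 2.1600.
Efficiency = H/L = 2.1044/2.1600 = 97.4%.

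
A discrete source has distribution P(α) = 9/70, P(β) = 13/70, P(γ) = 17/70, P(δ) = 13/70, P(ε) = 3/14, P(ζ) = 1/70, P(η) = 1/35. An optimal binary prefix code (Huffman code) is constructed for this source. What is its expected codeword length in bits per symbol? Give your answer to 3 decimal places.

2.571 bits/symbol

Repeatedly combine the two least-probable nodes; the expected code length is the sum of the merged weights.
merge 1/70 + 1/35 → 3/70
merge 3/70 + 9/70 → 6/35
merge 6/35 + 13/70 → 5/14
merge 13/70 + 3/14 → 2/5
merge 17/70 + 5/14 → 3/5
merge 2/5 + 3/5 → 1
L = 3/70 + 6/35 + 5/14 + 2/5 + 3/5 + 1 = 18/7 ≈ 2.571 bits/symbol.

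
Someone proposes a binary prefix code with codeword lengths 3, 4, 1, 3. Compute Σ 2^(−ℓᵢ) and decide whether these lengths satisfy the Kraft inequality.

With common denominator 2^4 = 16: Σ 2^(−ℓᵢ) = 2/16 + 1/16 + 8/16 + 2/16 = 13/16 = 0.8125.
Kraft's inequality requires Σ ≤ 1; here Σ = 0.8125 ≤ 1, so such a prefix code exists.

0.8125; yes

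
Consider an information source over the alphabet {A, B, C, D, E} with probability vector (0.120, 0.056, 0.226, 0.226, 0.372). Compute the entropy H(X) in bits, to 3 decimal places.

H = −Σ pᵢ log₂ pᵢ.
−0.120·log₂(0.120) = 0.3671
−0.056·log₂(0.056) = 0.2329
−0.226·log₂(0.226) = 0.4849
−0.226·log₂(0.226) = 0.4849
−0.372·log₂(0.372) = 0.5307
Sum ≈ 2.1005 → 2.100 bits.

2.100 bits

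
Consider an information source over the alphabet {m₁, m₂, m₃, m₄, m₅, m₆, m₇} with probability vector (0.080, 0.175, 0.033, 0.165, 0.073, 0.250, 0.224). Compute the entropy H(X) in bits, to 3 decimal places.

2.582 bits

H = −Σ pᵢ log₂ pᵢ.
−0.080·log₂(0.080) = 0.2915
−0.175·log₂(0.175) = 0.4401
−0.033·log₂(0.033) = 0.1624
−0.165·log₂(0.165) = 0.4289
−0.073·log₂(0.073) = 0.2756
−0.250·log₂(0.250) = 0.5000
−0.224·log₂(0.224) = 0.4835
Sum ≈ 2.5820 → 2.582 bits.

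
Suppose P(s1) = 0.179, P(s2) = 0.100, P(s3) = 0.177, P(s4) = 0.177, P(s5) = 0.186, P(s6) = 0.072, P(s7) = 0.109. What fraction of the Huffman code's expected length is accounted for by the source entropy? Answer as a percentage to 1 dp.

Entropy H = −Σ p log₂ p ≈ 2.7340 bits.
Huffman merges: 9/125+1/10→43/250; 109/1000+43/250→281/1000; 177/1000+177/1000→177/500; 179/1000+93/500→73/200; 281/1000+177/500→127/200; 73/200+127/200→1. L = 2807/1000 ≈ 2.8070.
Efficiency = H/L = 2.7340/2.8070 = 97.4%.

97.4%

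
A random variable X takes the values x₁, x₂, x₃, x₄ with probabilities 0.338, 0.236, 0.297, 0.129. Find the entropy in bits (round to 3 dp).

1.922 bits

H = −Σ pᵢ log₂ pᵢ.
−0.338·log₂(0.338) = 0.5289
−0.236·log₂(0.236) = 0.4916
−0.297·log₂(0.297) = 0.5202
−0.129·log₂(0.129) = 0.3811
Sum ≈ 1.9219 → 1.922 bits.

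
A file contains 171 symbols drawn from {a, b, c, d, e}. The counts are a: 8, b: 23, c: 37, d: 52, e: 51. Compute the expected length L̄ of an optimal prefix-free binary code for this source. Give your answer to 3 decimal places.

Probabilities are the counts divided by 171.
Repeatedly combine the two least-probable nodes; the expected code length is the sum of the merged weights.
merge 8/171 + 23/171 → 31/171
merge 31/171 + 37/171 → 68/171
merge 17/57 + 52/171 → 103/171
merge 68/171 + 103/171 → 1
L = 31/171 + 68/171 + 103/171 + 1 = 373/171 ≈ 2.181 bits/symbol.

2.181 bits/symbol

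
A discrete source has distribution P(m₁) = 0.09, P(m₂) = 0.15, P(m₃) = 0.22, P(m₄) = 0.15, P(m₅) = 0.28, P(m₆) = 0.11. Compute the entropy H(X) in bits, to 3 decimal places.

H = −Σ pᵢ log₂ pᵢ.
−0.09·log₂(0.09) = 0.3127
−0.15·log₂(0.15) = 0.4105
−0.22·log₂(0.22) = 0.4806
−0.15·log₂(0.15) = 0.4105
−0.28·log₂(0.28) = 0.5142
−0.11·log₂(0.11) = 0.3503
Sum ≈ 2.4788 → 2.479 bits.

2.479 bits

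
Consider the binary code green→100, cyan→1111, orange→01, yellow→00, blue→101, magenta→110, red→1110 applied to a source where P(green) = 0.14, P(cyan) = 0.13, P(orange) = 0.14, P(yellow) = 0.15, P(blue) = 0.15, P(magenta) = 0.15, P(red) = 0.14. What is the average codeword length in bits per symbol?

L̄ = Σ pᵢ·ℓᵢ = 0.14·3 + 0.13·4 + 0.14·2 + 0.15·2 + 0.15·3 + 0.15·3 + 0.14·4 = 2.98 bits/symbol.

2.98 bits/symbol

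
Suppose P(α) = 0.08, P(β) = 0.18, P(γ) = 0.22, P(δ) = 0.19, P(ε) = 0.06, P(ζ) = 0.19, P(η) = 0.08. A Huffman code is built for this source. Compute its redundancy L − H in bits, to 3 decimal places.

Entropy H = −Σ p log₂ p ≈ 2.6629 bits.
Huffman merges: 3/50+2/25→7/50; 2/25+7/50→11/50; 9/50+19/100→37/100; 19/100+11/50→41/100; 11/50+37/100→59/100; 41/100+59/100→1. L = 273/100 ≈ 2.7300.
L − H = 2.7300 − 2.6629 = 0.067 bits.

0.067 bits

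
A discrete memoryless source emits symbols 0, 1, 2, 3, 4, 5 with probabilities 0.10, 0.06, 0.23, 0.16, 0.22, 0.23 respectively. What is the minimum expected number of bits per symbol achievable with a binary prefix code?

2.48 bits/symbol

Repeatedly combine the two least-probable nodes; the expected code length is the sum of the merged weights.
merge 3/50 + 1/10 → 4/25
merge 4/25 + 4/25 → 8/25
merge 11/50 + 23/100 → 9/20
merge 23/100 + 8/25 → 11/20
merge 9/20 + 11/20 → 1
L = 4/25 + 8/25 + 9/20 + 11/20 + 1 = 62/25 = 2.48 bits/symbol.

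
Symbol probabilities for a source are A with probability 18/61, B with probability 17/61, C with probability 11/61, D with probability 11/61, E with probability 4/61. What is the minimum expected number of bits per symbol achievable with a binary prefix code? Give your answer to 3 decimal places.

2.246 bits/symbol

Repeatedly combine the two least-probable nodes; the expected code length is the sum of the merged weights.
merge 4/61 + 11/61 → 15/61
merge 11/61 + 15/61 → 26/61
merge 17/61 + 18/61 → 35/61
merge 26/61 + 35/61 → 1
L = 15/61 + 26/61 + 35/61 + 1 = 137/61 ≈ 2.246 bits/symbol.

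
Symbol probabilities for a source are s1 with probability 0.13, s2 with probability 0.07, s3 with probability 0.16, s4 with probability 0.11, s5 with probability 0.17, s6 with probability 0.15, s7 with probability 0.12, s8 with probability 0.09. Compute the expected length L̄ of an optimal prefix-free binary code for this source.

Repeatedly combine the two least-probable nodes; the expected code length is the sum of the merged weights.
merge 7/100 + 9/100 → 4/25
merge 11/100 + 3/25 → 23/100
merge 13/100 + 3/20 → 7/25
merge 4/25 + 4/25 → 8/25
merge 17/100 + 23/100 → 2/5
merge 7/25 + 8/25 → 3/5
merge 2/5 + 3/5 → 1
L = 4/25 + 23/100 + 7/25 + 8/25 + 2/5 + 3/5 + 1 = 299/100 = 2.99 bits/symbol.

2.99 bits/symbol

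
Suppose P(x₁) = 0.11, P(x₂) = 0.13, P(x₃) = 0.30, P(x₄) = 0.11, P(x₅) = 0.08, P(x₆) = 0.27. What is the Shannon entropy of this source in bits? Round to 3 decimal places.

2.406 bits

H = −Σ pᵢ log₂ pᵢ.
−0.11·log₂(0.11) = 0.3503
−0.13·log₂(0.13) = 0.3826
−0.30·log₂(0.30) = 0.5211
−0.11·log₂(0.11) = 0.3503
−0.08·log₂(0.08) = 0.2915
−0.27·log₂(0.27) = 0.5100
Sum ≈ 2.4058 → 2.406 bits.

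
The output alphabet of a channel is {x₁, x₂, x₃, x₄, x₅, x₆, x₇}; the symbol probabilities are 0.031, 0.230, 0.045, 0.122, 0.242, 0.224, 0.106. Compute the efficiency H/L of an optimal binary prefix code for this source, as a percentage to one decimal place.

Entropy H = −Σ p log₂ p ≈ 2.5367 bits.
Huffman merges: 31/1000+9/200→19/250; 19/250+53/500→91/500; 61/500+91/500→38/125; 28/125+23/100→227/500; 121/500+38/125→273/500; 227/500+273/500→1. L = 1281/500 ≈ 2.5620.
Efficiency = H/L = 2.5367/2.5620 = 99.0%.

99.0%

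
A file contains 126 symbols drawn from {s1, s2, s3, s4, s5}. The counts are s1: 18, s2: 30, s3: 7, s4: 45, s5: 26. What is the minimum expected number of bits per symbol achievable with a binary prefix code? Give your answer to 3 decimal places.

Probabilities are the counts divided by 126.
Repeatedly combine the two least-probable nodes; the expected code length is the sum of the merged weights.
merge 1/18 + 1/7 → 25/126
merge 25/126 + 13/63 → 17/42
merge 5/21 + 5/14 → 25/42
merge 17/42 + 25/42 → 1
L = 25/126 + 17/42 + 25/42 + 1 = 277/126 ≈ 2.198 bits/symbol.

2.198 bits/symbol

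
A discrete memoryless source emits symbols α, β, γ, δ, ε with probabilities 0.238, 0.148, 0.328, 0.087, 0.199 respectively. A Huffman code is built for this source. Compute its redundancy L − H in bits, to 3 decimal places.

0.037 bits

Entropy H = −Σ p log₂ p ≈ 2.1983 bits.
Huffman merges: 87/1000+37/250→47/200; 199/1000+47/200→217/500; 119/500+41/125→283/500; 217/500+283/500→1. L = 447/200 ≈ 2.2350.
L − H = 2.2350 − 2.1983 = 0.037 bits.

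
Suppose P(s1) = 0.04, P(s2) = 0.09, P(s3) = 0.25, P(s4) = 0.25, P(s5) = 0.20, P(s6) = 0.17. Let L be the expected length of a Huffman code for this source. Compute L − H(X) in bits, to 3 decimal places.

Entropy H = −Σ p log₂ p ≈ 2.3974 bits.
Huffman merges: 1/25+9/100→13/100; 13/100+17/100→3/10; 1/5+1/4→9/20; 1/4+3/10→11/20; 9/20+11/20→1. L = 243/100 ≈ 2.4300.
L − H = 2.4300 − 2.3974 = 0.033 bits.

0.033 bits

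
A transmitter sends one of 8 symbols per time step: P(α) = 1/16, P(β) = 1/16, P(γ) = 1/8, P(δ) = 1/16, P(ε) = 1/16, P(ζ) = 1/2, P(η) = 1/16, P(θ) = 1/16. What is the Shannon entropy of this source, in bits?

2.375 bits

Each probability is a power of 1/2, so log₂(1/p) is an integer.
H = Σ p·log₂(1/p) = 1/16·4 + 1/16·4 + 1/8·3 + 1/16·4 + 1/16·4 + 1/2·1 + 1/16·4 + 1/16·4 = 2.375 bits.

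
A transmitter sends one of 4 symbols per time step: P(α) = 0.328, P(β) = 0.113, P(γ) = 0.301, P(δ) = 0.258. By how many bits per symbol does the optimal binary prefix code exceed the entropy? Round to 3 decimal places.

Entropy H = −Σ p log₂ p ≈ 1.9086 bits.
Huffman merges: 113/1000+129/500→371/1000; 301/1000+41/125→629/1000; 371/1000+629/1000→1. L = 2 ≈ 2.0000.
L − H = 2.0000 − 1.9086 = 0.091 bits.

0.091 bits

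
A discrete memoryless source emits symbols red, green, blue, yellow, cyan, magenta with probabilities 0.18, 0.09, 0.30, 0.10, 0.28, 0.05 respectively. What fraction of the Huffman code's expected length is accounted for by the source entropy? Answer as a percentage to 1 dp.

98.4%

Entropy H = −Σ p log₂ p ≈ 2.3416 bits.
Huffman merges: 1/20+9/100→7/50; 1/10+7/50→6/25; 9/50+6/25→21/50; 7/25+3/10→29/50; 21/50+29/50→1. L = 119/50 ≈ 2.3800.
Efficiency = H/L = 2.3416/2.3800 = 98.4%.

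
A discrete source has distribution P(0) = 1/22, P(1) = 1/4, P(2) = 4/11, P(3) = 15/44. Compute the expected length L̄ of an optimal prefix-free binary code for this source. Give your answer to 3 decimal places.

Repeatedly combine the two least-probable nodes; the expected code length is the sum of the merged weights.
merge 1/22 + 1/4 → 13/44
merge 13/44 + 15/44 → 7/11
merge 4/11 + 7/11 → 1
L = 13/44 + 7/11 + 1 = 85/44 ≈ 1.932 bits/symbol.

1.932 bits/symbol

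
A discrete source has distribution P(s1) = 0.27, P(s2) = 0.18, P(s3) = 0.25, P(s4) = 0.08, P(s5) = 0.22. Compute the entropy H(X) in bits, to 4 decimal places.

2.2274 bits

H = −Σ pᵢ log₂ pᵢ.
−0.27·log₂(0.27) = 0.5100
−0.18·log₂(0.18) = 0.4453
−0.25·log₂(0.25) = 0.5000
−0.08·log₂(0.08) = 0.2915
−0.22·log₂(0.22) = 0.4806
Sum ≈ 2.2274 → 2.2274 bits.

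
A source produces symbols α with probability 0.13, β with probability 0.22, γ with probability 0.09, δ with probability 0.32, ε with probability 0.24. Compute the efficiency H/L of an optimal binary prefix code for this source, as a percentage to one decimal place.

98.9%

Entropy H = −Σ p log₂ p ≈ 2.1960 bits.
Huffman merges: 9/100+13/100→11/50; 11/50+11/50→11/25; 6/25+8/25→14/25; 11/25+14/25→1. L = 111/50 ≈ 2.2200.
Efficiency = H/L = 2.1960/2.2200 = 98.9%.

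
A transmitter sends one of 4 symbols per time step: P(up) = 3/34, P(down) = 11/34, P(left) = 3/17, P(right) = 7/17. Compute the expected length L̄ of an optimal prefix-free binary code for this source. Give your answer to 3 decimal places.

1.853 bits/symbol

Repeatedly combine the two least-probable nodes; the expected code length is the sum of the merged weights.
merge 3/34 + 3/17 → 9/34
merge 9/34 + 11/34 → 10/17
merge 7/17 + 10/17 → 1
L = 9/34 + 10/17 + 1 = 63/34 ≈ 1.853 bits/symbol.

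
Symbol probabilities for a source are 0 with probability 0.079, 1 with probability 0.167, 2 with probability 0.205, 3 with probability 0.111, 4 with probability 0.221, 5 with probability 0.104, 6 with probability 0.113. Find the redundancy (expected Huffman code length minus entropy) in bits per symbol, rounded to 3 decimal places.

0.039 bits

Entropy H = −Σ p log₂ p ≈ 2.7176 bits.
Huffman merges: 79/1000+13/125→183/1000; 111/1000+113/1000→28/125; 167/1000+183/1000→7/20; 41/200+221/1000→213/500; 28/125+7/20→287/500; 213/500+287/500→1. L = 2757/1000 ≈ 2.7570.
L − H = 2.7570 − 2.7176 = 0.039 bits.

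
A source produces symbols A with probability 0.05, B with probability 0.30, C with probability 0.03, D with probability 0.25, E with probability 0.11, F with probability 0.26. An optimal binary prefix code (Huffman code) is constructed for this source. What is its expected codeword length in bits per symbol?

2.27 bits/symbol

Repeatedly combine the two least-probable nodes; the expected code length is the sum of the merged weights.
merge 3/100 + 1/20 → 2/25
merge 2/25 + 11/100 → 19/100
merge 19/100 + 1/4 → 11/25
merge 13/50 + 3/10 → 14/25
merge 11/25 + 14/25 → 1
L = 2/25 + 19/100 + 11/25 + 14/25 + 1 = 227/100 = 2.27 bits/symbol.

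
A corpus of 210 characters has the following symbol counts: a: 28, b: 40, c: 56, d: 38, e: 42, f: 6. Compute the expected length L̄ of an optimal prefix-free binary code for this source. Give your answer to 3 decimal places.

2.505 bits/symbol

Probabilities are the counts divided by 210.
Repeatedly combine the two least-probable nodes; the expected code length is the sum of the merged weights.
merge 1/35 + 2/15 → 17/105
merge 17/105 + 19/105 → 12/35
merge 4/21 + 1/5 → 41/105
merge 4/15 + 12/35 → 64/105
merge 41/105 + 64/105 → 1
L = 17/105 + 12/35 + 41/105 + 64/105 + 1 = 263/105 ≈ 2.505 bits/symbol.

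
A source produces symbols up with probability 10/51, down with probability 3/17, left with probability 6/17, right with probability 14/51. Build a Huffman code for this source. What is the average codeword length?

Repeatedly combine the two least-probable nodes; the expected code length is the sum of the merged weights.
merge 3/17 + 10/51 → 19/51
merge 14/51 + 6/17 → 32/51
merge 19/51 + 32/51 → 1
L = 19/51 + 32/51 + 1 = 2 bits/symbol.

2 bits/symbol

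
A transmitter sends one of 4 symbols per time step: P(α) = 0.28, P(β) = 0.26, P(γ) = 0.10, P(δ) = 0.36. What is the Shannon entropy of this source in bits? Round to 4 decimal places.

H = −Σ pᵢ log₂ pᵢ.
−0.28·log₂(0.28) = 0.5142
−0.26·log₂(0.26) = 0.5053
−0.10·log₂(0.10) = 0.3322
−0.36·log₂(0.36) = 0.5306
Sum ≈ 1.8823 → 1.8823 bits.

1.8823 bits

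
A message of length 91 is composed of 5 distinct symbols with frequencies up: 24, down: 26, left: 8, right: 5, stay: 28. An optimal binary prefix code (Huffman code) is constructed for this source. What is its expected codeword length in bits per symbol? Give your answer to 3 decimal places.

Probabilities are the counts divided by 91.
Repeatedly combine the two least-probable nodes; the expected code length is the sum of the merged weights.
merge 5/91 + 8/91 → 1/7
merge 1/7 + 24/91 → 37/91
merge 2/7 + 4/13 → 54/91
merge 37/91 + 54/91 → 1
L = 1/7 + 37/91 + 54/91 + 1 = 15/7 ≈ 2.143 bits/symbol.

2.143 bits/symbol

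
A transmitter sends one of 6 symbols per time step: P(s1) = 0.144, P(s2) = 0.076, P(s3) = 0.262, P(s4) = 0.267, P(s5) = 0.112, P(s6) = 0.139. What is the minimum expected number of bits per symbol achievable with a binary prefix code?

Repeatedly combine the two least-probable nodes; the expected code length is the sum of the merged weights.
merge 19/250 + 14/125 → 47/250
merge 139/1000 + 18/125 → 283/1000
merge 47/250 + 131/500 → 9/20
merge 267/1000 + 283/1000 → 11/20
merge 9/20 + 11/20 → 1
L = 47/250 + 283/1000 + 9/20 + 11/20 + 1 = 2471/1000 = 2.471 bits/symbol.

2.471 bits/symbol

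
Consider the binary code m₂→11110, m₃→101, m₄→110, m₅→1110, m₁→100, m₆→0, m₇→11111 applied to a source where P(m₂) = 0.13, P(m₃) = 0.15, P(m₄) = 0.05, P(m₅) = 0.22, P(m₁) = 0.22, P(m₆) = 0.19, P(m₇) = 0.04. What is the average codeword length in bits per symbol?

L̄ = Σ pᵢ·ℓᵢ = 0.13·5 + 0.15·3 + 0.05·3 + 0.22·4 + 0.22·3 + 0.19·1 + 0.04·5 = 3.18 bits/symbol.

3.18 bits/symbol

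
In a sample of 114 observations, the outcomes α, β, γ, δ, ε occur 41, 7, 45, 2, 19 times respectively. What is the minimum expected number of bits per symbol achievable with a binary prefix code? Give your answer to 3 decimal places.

Probabilities are the counts divided by 114.
Repeatedly combine the two least-probable nodes; the expected code length is the sum of the merged weights.
merge 1/57 + 7/114 → 3/38
merge 3/38 + 1/6 → 14/57
merge 14/57 + 41/114 → 23/38
merge 15/38 + 23/38 → 1
L = 3/38 + 14/57 + 23/38 + 1 = 110/57 ≈ 1.930 bits/symbol.

1.930 bits/symbol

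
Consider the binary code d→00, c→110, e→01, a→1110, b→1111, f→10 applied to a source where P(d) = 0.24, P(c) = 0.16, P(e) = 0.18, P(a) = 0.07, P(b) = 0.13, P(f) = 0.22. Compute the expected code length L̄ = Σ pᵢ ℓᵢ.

2.56 bits/symbol

L̄ = Σ pᵢ·ℓᵢ = 0.24·2 + 0.16·3 + 0.18·2 + 0.07·4 + 0.13·4 + 0.22·2 = 2.56 bits/symbol.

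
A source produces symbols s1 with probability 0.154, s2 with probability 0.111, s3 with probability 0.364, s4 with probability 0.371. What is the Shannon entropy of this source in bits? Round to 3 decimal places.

1.829 bits

H = −Σ pᵢ log₂ pᵢ.
−0.154·log₂(0.154) = 0.4156
−0.111·log₂(0.111) = 0.3520
−0.364·log₂(0.364) = 0.5307
−0.371·log₂(0.371) = 0.5307
Sum ≈ 1.8291 → 1.829 bits.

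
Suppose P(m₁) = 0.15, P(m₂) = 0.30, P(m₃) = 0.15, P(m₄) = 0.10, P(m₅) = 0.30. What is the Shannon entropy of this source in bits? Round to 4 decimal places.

H = −Σ pᵢ log₂ pᵢ.
−0.15·log₂(0.15) = 0.4105
−0.30·log₂(0.30) = 0.5211
−0.15·log₂(0.15) = 0.4105
−0.10·log₂(0.10) = 0.3322
−0.30·log₂(0.30) = 0.5211
Sum ≈ 2.1955 → 2.1955 bits.

2.1955 bits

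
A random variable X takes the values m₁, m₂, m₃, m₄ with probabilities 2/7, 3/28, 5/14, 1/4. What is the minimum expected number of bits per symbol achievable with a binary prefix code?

Repeatedly combine the two least-probable nodes; the expected code length is the sum of the merged weights.
merge 3/28 + 1/4 → 5/14
merge 2/7 + 5/14 → 9/14
merge 5/14 + 9/14 → 1
L = 5/14 + 9/14 + 1 = 2 bits/symbol.

2 bits/symbol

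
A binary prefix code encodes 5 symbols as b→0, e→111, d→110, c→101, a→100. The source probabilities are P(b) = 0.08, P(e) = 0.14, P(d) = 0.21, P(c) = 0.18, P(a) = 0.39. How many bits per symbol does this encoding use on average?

2.84 bits/symbol

L̄ = Σ pᵢ·ℓᵢ = 0.08·1 + 0.14·3 + 0.21·3 + 0.18·3 + 0.39·3 = 2.84 bits/symbol.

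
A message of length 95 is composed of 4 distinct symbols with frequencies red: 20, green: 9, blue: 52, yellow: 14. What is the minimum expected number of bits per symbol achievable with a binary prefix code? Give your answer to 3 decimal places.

Probabilities are the counts divided by 95.
Repeatedly combine the two least-probable nodes; the expected code length is the sum of the merged weights.
merge 9/95 + 14/95 → 23/95
merge 4/19 + 23/95 → 43/95
merge 43/95 + 52/95 → 1
L = 23/95 + 43/95 + 1 = 161/95 ≈ 1.695 bits/symbol.

1.695 bits/symbol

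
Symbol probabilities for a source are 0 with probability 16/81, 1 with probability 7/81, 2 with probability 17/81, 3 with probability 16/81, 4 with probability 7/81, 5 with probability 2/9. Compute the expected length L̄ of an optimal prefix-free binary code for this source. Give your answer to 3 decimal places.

Repeatedly combine the two least-probable nodes; the expected code length is the sum of the merged weights.
merge 7/81 + 7/81 → 14/81
merge 14/81 + 16/81 → 10/27
merge 16/81 + 17/81 → 11/27
merge 2/9 + 10/27 → 16/27
merge 11/27 + 16/27 → 1
L = 14/81 + 10/27 + 11/27 + 16/27 + 1 = 206/81 ≈ 2.543 bits/symbol.

2.543 bits/symbol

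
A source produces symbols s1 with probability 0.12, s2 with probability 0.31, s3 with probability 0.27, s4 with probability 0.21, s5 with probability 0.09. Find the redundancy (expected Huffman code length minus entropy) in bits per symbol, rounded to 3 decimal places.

Entropy H = −Σ p log₂ p ≈ 2.1864 bits.
Huffman merges: 9/100+3/25→21/100; 21/100+21/100→21/50; 27/100+31/100→29/50; 21/50+29/50→1. L = 221/100 ≈ 2.2100.
L − H = 2.2100 − 2.1864 = 0.024 bits.

0.024 bits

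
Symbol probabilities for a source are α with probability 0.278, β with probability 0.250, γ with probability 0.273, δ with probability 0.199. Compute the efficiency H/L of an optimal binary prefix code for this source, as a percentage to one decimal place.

99.4%

Entropy H = −Σ p log₂ p ≈ 1.9883 bits.
Huffman merges: 199/1000+1/4→449/1000; 273/1000+139/500→551/1000; 449/1000+551/1000→1. L = 2 ≈ 2.0000.
Efficiency = H/L = 1.9883/2.0000 = 99.4%.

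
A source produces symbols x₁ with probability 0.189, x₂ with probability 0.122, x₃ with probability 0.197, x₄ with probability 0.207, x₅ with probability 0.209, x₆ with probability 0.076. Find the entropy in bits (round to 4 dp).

H = −Σ pᵢ log₂ pᵢ.
−0.189·log₂(0.189) = 0.4543
−0.122·log₂(0.122) = 0.3703
−0.197·log₂(0.197) = 0.4617
−0.207·log₂(0.207) = 0.4704
−0.209·log₂(0.209) = 0.4720
−0.076·log₂(0.076) = 0.2826
Sum ≈ 2.5112 → 2.5112 bits.

2.5112 bits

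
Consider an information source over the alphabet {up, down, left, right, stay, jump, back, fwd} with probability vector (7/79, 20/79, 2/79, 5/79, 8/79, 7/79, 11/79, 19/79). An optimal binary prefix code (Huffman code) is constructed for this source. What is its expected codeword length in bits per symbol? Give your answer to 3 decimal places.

Repeatedly combine the two least-probable nodes; the expected code length is the sum of the merged weights.
merge 2/79 + 5/79 → 7/79
merge 7/79 + 7/79 → 14/79
merge 7/79 + 8/79 → 15/79
merge 11/79 + 14/79 → 25/79
merge 15/79 + 19/79 → 34/79
merge 20/79 + 25/79 → 45/79
merge 34/79 + 45/79 → 1
L = 7/79 + 14/79 + 15/79 + 25/79 + 34/79 + 45/79 + 1 = 219/79 ≈ 2.772 bits/symbol.

2.772 bits/symbol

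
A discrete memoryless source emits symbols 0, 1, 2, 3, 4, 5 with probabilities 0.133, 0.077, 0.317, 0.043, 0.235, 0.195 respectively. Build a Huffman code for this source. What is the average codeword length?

Repeatedly combine the two least-probable nodes; the expected code length is the sum of the merged weights.
merge 43/1000 + 77/1000 → 3/25
merge 3/25 + 133/1000 → 253/1000
merge 39/200 + 47/200 → 43/100
merge 253/1000 + 317/1000 → 57/100
merge 43/100 + 57/100 → 1
L = 3/25 + 253/1000 + 43/100 + 57/100 + 1 = 2373/1000 = 2.373 bits/symbol.

2.373 bits/symbol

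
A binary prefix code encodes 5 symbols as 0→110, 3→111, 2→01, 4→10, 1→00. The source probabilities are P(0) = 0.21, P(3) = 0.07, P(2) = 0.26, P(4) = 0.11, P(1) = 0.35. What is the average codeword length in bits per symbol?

2.28 bits/symbol

L̄ = Σ pᵢ·ℓᵢ = 0.21·3 + 0.07·3 + 0.26·2 + 0.11·2 + 0.35·2 = 2.28 bits/symbol.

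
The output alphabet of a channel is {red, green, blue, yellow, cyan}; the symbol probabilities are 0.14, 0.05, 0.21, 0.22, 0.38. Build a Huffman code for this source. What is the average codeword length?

2.19 bits/symbol

Repeatedly combine the two least-probable nodes; the expected code length is the sum of the merged weights.
merge 1/20 + 7/50 → 19/100
merge 19/100 + 21/100 → 2/5
merge 11/50 + 19/50 → 3/5
merge 2/5 + 3/5 → 1
L = 19/100 + 2/5 + 3/5 + 1 = 219/100 = 2.19 bits/symbol.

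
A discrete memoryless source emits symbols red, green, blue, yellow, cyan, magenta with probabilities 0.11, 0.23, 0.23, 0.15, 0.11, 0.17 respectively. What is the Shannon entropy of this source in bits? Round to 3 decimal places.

H = −Σ pᵢ log₂ pᵢ.
−0.11·log₂(0.11) = 0.3503
−0.23·log₂(0.23) = 0.4877
−0.23·log₂(0.23) = 0.4877
−0.15·log₂(0.15) = 0.4105
−0.11·log₂(0.11) = 0.3503
−0.17·log₂(0.17) = 0.4346
Sum ≈ 2.5210 → 2.521 bits.

2.521 bits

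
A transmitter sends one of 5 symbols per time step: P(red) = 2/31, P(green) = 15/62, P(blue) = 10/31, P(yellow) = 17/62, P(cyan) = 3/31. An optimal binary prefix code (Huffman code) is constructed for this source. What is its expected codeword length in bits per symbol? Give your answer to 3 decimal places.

Repeatedly combine the two least-probable nodes; the expected code length is the sum of the merged weights.
merge 2/31 + 3/31 → 5/31
merge 5/31 + 15/62 → 25/62
merge 17/62 + 10/31 → 37/62
merge 25/62 + 37/62 → 1
L = 5/31 + 25/62 + 37/62 + 1 = 67/31 ≈ 2.161 bits/symbol.

2.161 bits/symbol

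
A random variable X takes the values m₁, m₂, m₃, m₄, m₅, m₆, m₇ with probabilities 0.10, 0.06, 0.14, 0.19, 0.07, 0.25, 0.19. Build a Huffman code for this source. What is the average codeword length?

2.69 bits/symbol

Repeatedly combine the two least-probable nodes; the expected code length is the sum of the merged weights.
merge 3/50 + 7/100 → 13/100
merge 1/10 + 13/100 → 23/100
merge 7/50 + 19/100 → 33/100
merge 19/100 + 23/100 → 21/50
merge 1/4 + 33/100 → 29/50
merge 21/50 + 29/50 → 1
L = 13/100 + 23/100 + 33/100 + 21/50 + 29/50 + 1 = 269/100 = 2.69 bits/symbol.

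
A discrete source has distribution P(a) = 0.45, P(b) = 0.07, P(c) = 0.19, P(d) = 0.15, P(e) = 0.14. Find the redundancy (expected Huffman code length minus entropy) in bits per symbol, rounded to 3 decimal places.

0.050 bits

Entropy H = −Σ p log₂ p ≈ 2.0498 bits.
Huffman merges: 7/100+7/50→21/100; 3/20+19/100→17/50; 21/100+17/50→11/20; 9/20+11/20→1. L = 21/10 ≈ 2.1000.
L − H = 2.1000 − 2.0498 = 0.050 bits.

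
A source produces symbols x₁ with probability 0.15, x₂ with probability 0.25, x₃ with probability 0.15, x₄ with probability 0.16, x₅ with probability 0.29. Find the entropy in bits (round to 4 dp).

2.2620 bits

H = −Σ pᵢ log₂ pᵢ.
−0.15·log₂(0.15) = 0.4105
−0.25·log₂(0.25) = 0.5000
−0.15·log₂(0.15) = 0.4105
−0.16·log₂(0.16) = 0.4230
−0.29·log₂(0.29) = 0.5179
Sum ≈ 2.2620 → 2.2620 bits.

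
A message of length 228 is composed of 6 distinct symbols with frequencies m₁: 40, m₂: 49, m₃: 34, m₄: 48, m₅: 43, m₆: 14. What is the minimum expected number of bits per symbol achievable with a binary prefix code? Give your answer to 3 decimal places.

2.575 bits/symbol

Probabilities are the counts divided by 228.
Repeatedly combine the two least-probable nodes; the expected code length is the sum of the merged weights.
merge 7/114 + 17/114 → 4/19
merge 10/57 + 43/228 → 83/228
merge 4/19 + 4/19 → 8/19
merge 49/228 + 83/228 → 11/19
merge 8/19 + 11/19 → 1
L = 4/19 + 83/228 + 8/19 + 11/19 + 1 = 587/228 ≈ 2.575 bits/symbol.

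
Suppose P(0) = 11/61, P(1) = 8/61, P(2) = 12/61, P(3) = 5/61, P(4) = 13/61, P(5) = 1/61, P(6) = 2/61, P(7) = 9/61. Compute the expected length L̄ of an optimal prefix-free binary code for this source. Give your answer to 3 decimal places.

Repeatedly combine the two least-probable nodes; the expected code length is the sum of the merged weights.
merge 1/61 + 2/61 → 3/61
merge 3/61 + 5/61 → 8/61
merge 8/61 + 8/61 → 16/61
merge 9/61 + 11/61 → 20/61
merge 12/61 + 13/61 → 25/61
merge 16/61 + 20/61 → 36/61
merge 25/61 + 36/61 → 1
L = 3/61 + 8/61 + 16/61 + 20/61 + 25/61 + 36/61 + 1 = 169/61 ≈ 2.770 bits/symbol.

2.770 bits/symbol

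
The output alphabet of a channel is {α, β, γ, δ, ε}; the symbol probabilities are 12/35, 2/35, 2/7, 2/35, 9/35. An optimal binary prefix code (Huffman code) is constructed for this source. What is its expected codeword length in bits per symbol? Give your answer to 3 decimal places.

2.114 bits/symbol

Repeatedly combine the two least-probable nodes; the expected code length is the sum of the merged weights.
merge 2/35 + 2/35 → 4/35
merge 4/35 + 9/35 → 13/35
merge 2/7 + 12/35 → 22/35
merge 13/35 + 22/35 → 1
L = 4/35 + 13/35 + 22/35 + 1 = 74/35 ≈ 2.114 bits/symbol.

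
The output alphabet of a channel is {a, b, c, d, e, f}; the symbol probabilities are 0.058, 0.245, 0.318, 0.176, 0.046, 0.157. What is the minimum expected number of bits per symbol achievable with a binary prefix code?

Repeatedly combine the two least-probable nodes; the expected code length is the sum of the merged weights.
merge 23/500 + 29/500 → 13/125
merge 13/125 + 157/1000 → 261/1000
merge 22/125 + 49/200 → 421/1000
merge 261/1000 + 159/500 → 579/1000
merge 421/1000 + 579/1000 → 1
L = 13/125 + 261/1000 + 421/1000 + 579/1000 + 1 = 473/200 = 2.365 bits/symbol.

2.365 bits/symbol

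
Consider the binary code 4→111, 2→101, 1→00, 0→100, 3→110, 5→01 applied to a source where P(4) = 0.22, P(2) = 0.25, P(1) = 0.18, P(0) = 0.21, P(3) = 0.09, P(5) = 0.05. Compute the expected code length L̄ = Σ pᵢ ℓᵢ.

L̄ = Σ pᵢ·ℓᵢ = 0.22·3 + 0.25·3 + 0.18·2 + 0.21·3 + 0.09·3 + 0.05·2 = 2.77 bits/symbol.

2.77 bits/symbol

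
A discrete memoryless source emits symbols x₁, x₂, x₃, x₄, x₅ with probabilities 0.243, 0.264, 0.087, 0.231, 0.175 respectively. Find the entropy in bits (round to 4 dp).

H = −Σ pᵢ log₂ pᵢ.
−0.243·log₂(0.243) = 0.4960
−0.264·log₂(0.264) = 0.5072
−0.087·log₂(0.087) = 0.3065
−0.231·log₂(0.231) = 0.4883
−0.175·log₂(0.175) = 0.4401
Sum ≈ 2.2381 → 2.2381 bits.

2.2381 bits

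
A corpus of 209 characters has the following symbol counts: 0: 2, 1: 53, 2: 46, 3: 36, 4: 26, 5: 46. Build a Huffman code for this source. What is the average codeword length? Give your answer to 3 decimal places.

Probabilities are the counts divided by 209.
Repeatedly combine the two least-probable nodes; the expected code length is the sum of the merged weights.
merge 2/209 + 26/209 → 28/209
merge 28/209 + 36/209 → 64/209
merge 46/209 + 46/209 → 92/209
merge 53/209 + 64/209 → 117/209
merge 92/209 + 117/209 → 1
L = 28/209 + 64/209 + 92/209 + 117/209 + 1 = 510/209 ≈ 2.440 bits/symbol.

2.440 bits/symbol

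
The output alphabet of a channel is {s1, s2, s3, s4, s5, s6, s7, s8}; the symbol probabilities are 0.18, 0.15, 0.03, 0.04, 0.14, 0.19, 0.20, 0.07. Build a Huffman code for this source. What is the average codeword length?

2.82 bits/symbol

Repeatedly combine the two least-probable nodes; the expected code length is the sum of the merged weights.
merge 3/100 + 1/25 → 7/100
merge 7/100 + 7/100 → 7/50
merge 7/50 + 7/50 → 7/25
merge 3/20 + 9/50 → 33/100
merge 19/100 + 1/5 → 39/100
merge 7/25 + 33/100 → 61/100
merge 39/100 + 61/100 → 1
L = 7/100 + 7/50 + 7/25 + 33/100 + 39/100 + 61/100 + 1 = 141/50 = 2.82 bits/symbol.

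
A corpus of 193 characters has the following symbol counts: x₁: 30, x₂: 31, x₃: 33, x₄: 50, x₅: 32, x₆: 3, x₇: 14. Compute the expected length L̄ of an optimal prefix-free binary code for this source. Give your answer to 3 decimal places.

2.658 bits/symbol

Probabilities are the counts divided by 193.
Repeatedly combine the two least-probable nodes; the expected code length is the sum of the merged weights.
merge 3/193 + 14/193 → 17/193
merge 17/193 + 30/193 → 47/193
merge 31/193 + 32/193 → 63/193
merge 33/193 + 47/193 → 80/193
merge 50/193 + 63/193 → 113/193
merge 80/193 + 113/193 → 1
L = 17/193 + 47/193 + 63/193 + 80/193 + 113/193 + 1 = 513/193 ≈ 2.658 bits/symbol.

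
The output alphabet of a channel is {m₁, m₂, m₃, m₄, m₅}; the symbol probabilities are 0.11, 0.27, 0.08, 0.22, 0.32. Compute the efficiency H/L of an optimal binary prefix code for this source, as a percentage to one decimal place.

Entropy H = −Σ p log₂ p ≈ 2.1584 bits.
Huffman merges: 2/25+11/100→19/100; 19/100+11/50→41/100; 27/100+8/25→59/100; 41/100+59/100→1. L = 219/100 ≈ 2.1900.
Efficiency = H/L = 2.1584/2.1900 = 98.6%.

98.6%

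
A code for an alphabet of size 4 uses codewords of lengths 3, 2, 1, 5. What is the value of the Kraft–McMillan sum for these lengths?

With common denominator 2^5 = 32: Σ 2^(−ℓᵢ) = 4/32 + 8/32 + 16/32 + 1/32 = 29/32 = 0.90625.

0.90625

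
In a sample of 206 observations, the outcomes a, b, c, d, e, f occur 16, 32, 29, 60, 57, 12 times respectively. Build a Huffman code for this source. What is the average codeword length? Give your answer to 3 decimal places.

Probabilities are the counts divided by 206.
Repeatedly combine the two least-probable nodes; the expected code length is the sum of the merged weights.
merge 6/103 + 8/103 → 14/103
merge 14/103 + 29/206 → 57/206
merge 16/103 + 57/206 → 89/206
merge 57/206 + 30/103 → 117/206
merge 89/206 + 117/206 → 1
L = 14/103 + 57/206 + 89/206 + 117/206 + 1 = 497/206 ≈ 2.413 bits/symbol.

2.413 bits/symbol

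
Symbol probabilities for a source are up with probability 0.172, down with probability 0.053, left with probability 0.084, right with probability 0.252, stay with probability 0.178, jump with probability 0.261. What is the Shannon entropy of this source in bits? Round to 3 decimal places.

H = −Σ pᵢ log₂ pᵢ.
−0.172·log₂(0.172) = 0.4368
−0.053·log₂(0.053) = 0.2246
−0.084·log₂(0.084) = 0.3002
−0.252·log₂(0.252) = 0.5011
−0.178·log₂(0.178) = 0.4432
−0.261·log₂(0.261) = 0.5058
Sum ≈ 2.4117 → 2.412 bits.

2.412 bits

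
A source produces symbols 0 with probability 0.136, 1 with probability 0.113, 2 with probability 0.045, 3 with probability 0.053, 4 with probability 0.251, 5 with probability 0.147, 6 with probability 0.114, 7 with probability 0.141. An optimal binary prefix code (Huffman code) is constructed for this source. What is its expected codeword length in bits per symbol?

2.847 bits/symbol

Repeatedly combine the two least-probable nodes; the expected code length is the sum of the merged weights.
merge 9/200 + 53/1000 → 49/500
merge 49/500 + 113/1000 → 211/1000
merge 57/500 + 17/125 → 1/4
merge 141/1000 + 147/1000 → 36/125
merge 211/1000 + 1/4 → 461/1000
merge 251/1000 + 36/125 → 539/1000
merge 461/1000 + 539/1000 → 1
L = 49/500 + 211/1000 + 1/4 + 36/125 + 461/1000 + 539/1000 + 1 = 2847/1000 = 2.847 bits/symbol.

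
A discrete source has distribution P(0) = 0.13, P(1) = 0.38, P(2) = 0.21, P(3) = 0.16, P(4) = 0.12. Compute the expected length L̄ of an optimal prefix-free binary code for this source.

Repeatedly combine the two least-probable nodes; the expected code length is the sum of the merged weights.
merge 3/25 + 13/100 → 1/4
merge 4/25 + 21/100 → 37/100
merge 1/4 + 37/100 → 31/50
merge 19/50 + 31/50 → 1
L = 1/4 + 37/100 + 31/50 + 1 = 56/25 = 2.24 bits/symbol.

2.24 bits/symbol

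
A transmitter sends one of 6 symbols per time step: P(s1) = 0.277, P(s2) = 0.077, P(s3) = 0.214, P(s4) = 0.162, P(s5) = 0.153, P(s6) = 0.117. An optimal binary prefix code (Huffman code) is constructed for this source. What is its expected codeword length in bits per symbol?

2.509 bits/symbol

Repeatedly combine the two least-probable nodes; the expected code length is the sum of the merged weights.
merge 77/1000 + 117/1000 → 97/500
merge 153/1000 + 81/500 → 63/200
merge 97/500 + 107/500 → 51/125
merge 277/1000 + 63/200 → 74/125
merge 51/125 + 74/125 → 1
L = 97/500 + 63/200 + 51/125 + 74/125 + 1 = 2509/1000 = 2.509 bits/symbol.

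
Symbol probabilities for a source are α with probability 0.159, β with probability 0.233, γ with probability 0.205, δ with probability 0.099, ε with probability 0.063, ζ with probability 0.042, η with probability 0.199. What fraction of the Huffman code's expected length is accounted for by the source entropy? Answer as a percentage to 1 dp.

98.1%

Entropy H = −Σ p log₂ p ≈ 2.6173 bits.
Huffman merges: 21/500+63/1000→21/200; 99/1000+21/200→51/250; 159/1000+199/1000→179/500; 51/250+41/200→409/1000; 233/1000+179/500→591/1000; 409/1000+591/1000→1. L = 2667/1000 ≈ 2.6670.
Efficiency = H/L = 2.6173/2.6670 = 98.1%.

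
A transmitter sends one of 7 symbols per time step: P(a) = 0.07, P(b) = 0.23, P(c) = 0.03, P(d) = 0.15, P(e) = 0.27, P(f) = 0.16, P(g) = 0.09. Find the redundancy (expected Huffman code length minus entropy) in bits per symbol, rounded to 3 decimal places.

Entropy H = −Σ p log₂ p ≈ 2.5642 bits.
Huffman merges: 3/100+7/100→1/10; 9/100+1/10→19/100; 3/20+4/25→31/100; 19/100+23/100→21/50; 27/100+31/100→29/50; 21/50+29/50→1. L = 13/5 ≈ 2.6000.
L − H = 2.6000 − 2.5642 = 0.036 bits.

0.036 bits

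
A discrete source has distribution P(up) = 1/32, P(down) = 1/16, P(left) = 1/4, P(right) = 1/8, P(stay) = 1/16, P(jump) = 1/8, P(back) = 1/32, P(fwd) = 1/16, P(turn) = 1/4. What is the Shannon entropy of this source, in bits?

2.8125 bits

Each probability is a power of 1/2, so log₂(1/p) is an integer.
H = Σ p·log₂(1/p) = 1/32·5 + 1/16·4 + 1/4·2 + 1/8·3 + 1/16·4 + 1/8·3 + 1/32·5 + 1/16·4 + 1/4·2 = 2.8125 bits.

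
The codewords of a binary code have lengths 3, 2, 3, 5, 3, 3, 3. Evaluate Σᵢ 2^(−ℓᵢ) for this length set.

0.90625

With common denominator 2^5 = 32: Σ 2^(−ℓᵢ) = 4/32 + 8/32 + 4/32 + 1/32 + 4/32 + 4/32 + 4/32 = 29/32 = 0.90625.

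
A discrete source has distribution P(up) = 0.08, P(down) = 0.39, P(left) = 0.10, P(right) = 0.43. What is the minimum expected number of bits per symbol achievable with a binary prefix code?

1.75 bits/symbol

Repeatedly combine the two least-probable nodes; the expected code length is the sum of the merged weights.
merge 2/25 + 1/10 → 9/50
merge 9/50 + 39/100 → 57/100
merge 43/100 + 57/100 → 1
L = 9/50 + 57/100 + 1 = 7/4 = 1.75 bits/symbol.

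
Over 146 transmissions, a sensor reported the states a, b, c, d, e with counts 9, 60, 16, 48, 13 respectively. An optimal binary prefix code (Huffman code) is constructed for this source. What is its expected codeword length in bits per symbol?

Probabilities are the counts divided by 146.
Repeatedly combine the two least-probable nodes; the expected code length is the sum of the merged weights.
merge 9/146 + 13/146 → 11/73
merge 8/73 + 11/73 → 19/73
merge 19/73 + 24/73 → 43/73
merge 30/73 + 43/73 → 1
L = 11/73 + 19/73 + 43/73 + 1 = 2 bits/symbol.

2 bits/symbol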